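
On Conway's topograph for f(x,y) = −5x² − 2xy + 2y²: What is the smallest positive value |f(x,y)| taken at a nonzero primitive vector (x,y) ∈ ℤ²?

descent: ρ → (2,6,-1)  [lands on river]
river: ρ → (-1,6,2)
closes: descent 1, river 2
min |a| on river = 1

1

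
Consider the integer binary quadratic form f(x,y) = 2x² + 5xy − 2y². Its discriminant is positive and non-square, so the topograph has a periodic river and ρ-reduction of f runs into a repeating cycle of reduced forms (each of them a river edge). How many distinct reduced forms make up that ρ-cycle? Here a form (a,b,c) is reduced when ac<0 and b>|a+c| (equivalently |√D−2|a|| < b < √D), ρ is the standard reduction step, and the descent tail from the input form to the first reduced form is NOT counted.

D = 41, ⌊√D⌋ = 6
river: ρ → (-2,3,4)
river: ρ → (4,5,-1)
river: ρ → (-1,5,4)
river: ρ → (4,3,-2)
river: ρ → (-2,5,2)
river: ρ → (2,3,-4)
river: ρ → (-4,5,1)
river: ρ → (1,5,-4)
river: ρ → (-4,3,2)
river: ρ → (2,5,-2)
ρ-cycle length = 10 (tail of 0 descent steps not counted)

10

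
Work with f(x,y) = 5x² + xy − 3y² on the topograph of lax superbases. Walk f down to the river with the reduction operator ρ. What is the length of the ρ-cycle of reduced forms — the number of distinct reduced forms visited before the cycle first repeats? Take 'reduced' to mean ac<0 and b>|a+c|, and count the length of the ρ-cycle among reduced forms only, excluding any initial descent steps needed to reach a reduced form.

D = 61, ⌊√D⌋ = 7
descent: ρ → (-3,5,3)  [lands on river]
river: ρ → (3,7,-1)
river: ρ → (-1,7,3)
river: ρ → (3,5,-3)
river: ρ → (-3,7,1)
river: ρ → (1,7,-3)
ρ-cycle length = 6 (tail of 1 descent step not counted)

6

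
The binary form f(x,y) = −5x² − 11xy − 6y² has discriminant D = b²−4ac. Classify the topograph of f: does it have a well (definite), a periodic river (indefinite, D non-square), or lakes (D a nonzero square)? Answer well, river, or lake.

D = b²−4ac = (-11)² − 4·(-5)·(-6) = 1
D = 1² is a perfect square ⇒ form factors over ℤ ⇒ lakes

lake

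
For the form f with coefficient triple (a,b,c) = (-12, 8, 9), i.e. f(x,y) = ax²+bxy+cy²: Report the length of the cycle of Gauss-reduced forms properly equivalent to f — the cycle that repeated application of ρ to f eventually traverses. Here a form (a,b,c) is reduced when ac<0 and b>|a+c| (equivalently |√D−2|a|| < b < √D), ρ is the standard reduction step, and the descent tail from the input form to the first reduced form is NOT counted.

D = 496, ⌊√D⌋ = 22
river: ρ → (9,10,-11)
river: ρ → (-11,12,8)
river: ρ → (8,20,-3)
river: ρ → (-3,22,1)
river: ρ → (1,22,-3)
river: ρ → (-3,20,8)
river: ρ → (8,12,-11)
river: ρ → (-11,10,9)
river: ρ → (9,8,-12)
river: ρ → (-12,16,5)
river: ρ → (5,14,-15)
river: ρ → (-15,16,4)
river: ρ → (4,16,-15)
river: ρ → (-15,14,5)
river: ρ → (5,16,-12)
river: ρ → (-12,8,9)
ρ-cycle length = 16 (tail of 0 descent steps not counted)

16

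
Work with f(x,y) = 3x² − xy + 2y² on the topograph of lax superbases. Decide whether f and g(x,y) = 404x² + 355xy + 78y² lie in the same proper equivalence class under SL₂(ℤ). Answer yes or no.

D₁ = -23, D₂ = -23
f: flip: (3,-1,2)→(2,1,3)
f: reduced (well bottom): (2,1,3) with a≤c, −a<b≤a
g: flip: (404,355,78)→(78,-355,404)
g: translate: b→-43 (≡-355 mod 156), so (78,-355,404)→(78,-43,6)
g: flip: (78,-43,6)→(6,43,78)
g: translate: b→-5 (≡43 mod 12), so (6,43,78)→(6,-5,2)
g: flip: (6,-5,2)→(2,5,6)
g: translate: b→1 (≡5 mod 4), so (2,5,6)→(2,1,3)
g: reduced (well bottom): (2,1,3) with a≤c, −a<b≤a
reduced forms (2, 1, 3) vs (2, 1, 3) ⇒ equivalent

yes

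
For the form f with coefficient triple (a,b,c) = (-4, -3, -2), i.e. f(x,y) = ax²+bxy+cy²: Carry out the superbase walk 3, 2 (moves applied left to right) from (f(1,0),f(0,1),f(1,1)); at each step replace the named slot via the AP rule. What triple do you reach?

start (-4,-2,-9) = (f(1,0),f(0,1),f(1,1))
replace slot 3: 2·((-4)+(-2)) − (-9) = -3 → (-4,-2,-3)
replace slot 2: 2·((-4)+(-3)) − (-2) = -12 → (-4,-12,-3)

-4,-12,-3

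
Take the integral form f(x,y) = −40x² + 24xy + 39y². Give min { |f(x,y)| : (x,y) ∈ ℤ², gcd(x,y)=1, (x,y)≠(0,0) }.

river: ρ → (39,54,-25)
river: ρ → (-25,46,47)
river: ρ → (47,48,-24)
river: ρ → (-24,48,47)
river: ρ → (47,46,-25)
river: ρ → (-25,54,39)
river: ρ → (39,24,-40)
river: ρ → (-40,56,23)
river: ρ → (23,82,-1)
river: ρ → (-1,82,23)
river: ρ → (23,56,-40)
river: ρ → (-40,24,39)
closes: descent 0, river 12
min |a| on river = 1

1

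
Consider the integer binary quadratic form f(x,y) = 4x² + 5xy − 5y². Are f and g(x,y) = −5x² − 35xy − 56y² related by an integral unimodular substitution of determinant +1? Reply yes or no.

D₁ = 105, D₂ = 105
river cycle of f (length 6): (-5, 5, 4), (4, 3, -6), (-6, 9, 1), (1, 9, -6), (-6, 3, 4), (4, 5, -5)
river cycle of g (length 6): (-5, 5, 4), (4, 3, -6), (-6, 9, 1), (1, 9, -6), (-6, 3, 4), (4, 5, -5)
cycles coincide ⇒ equivalent

yes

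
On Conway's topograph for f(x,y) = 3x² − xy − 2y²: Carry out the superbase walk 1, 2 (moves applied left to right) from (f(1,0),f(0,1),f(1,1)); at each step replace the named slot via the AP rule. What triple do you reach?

start (3,-2,0) = (f(1,0),f(0,1),f(1,1))
replace slot 1: 2·((-2)+0) − 3 = -7 → (-7,-2,0)
replace slot 2: 2·((-7)+0) − (-2) = -12 → (-7,-12,0)

-7,-12,0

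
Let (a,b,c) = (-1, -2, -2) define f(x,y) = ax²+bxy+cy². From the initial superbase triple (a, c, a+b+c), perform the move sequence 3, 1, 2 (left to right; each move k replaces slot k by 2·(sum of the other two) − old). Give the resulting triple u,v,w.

start (-1,-2,-5) = (f(1,0),f(0,1),f(1,1))
replace slot 3: 2·((-1)+(-2)) − (-5) = -1 → (-1,-2,-1)
replace slot 1: 2·((-2)+(-1)) − (-1) = -5 → (-5,-2,-1)
replace slot 2: 2·((-5)+(-1)) − (-2) = -10 → (-5,-10,-1)

-5,-10,-1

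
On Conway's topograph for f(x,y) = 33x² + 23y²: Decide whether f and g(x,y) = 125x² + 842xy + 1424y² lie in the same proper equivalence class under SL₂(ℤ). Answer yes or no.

D₁ = -3036, D₂ = -3036
f: flip: (33,0,23)→(23,0,33)
f: reduced (well bottom): (23,0,33) with a≤c, −a<b≤a
g: translate: b→92 (≡842 mod 250), so (125,842,1424)→(125,92,23)
g: flip: (125,92,23)→(23,-92,125)
g: translate: b→0 (≡-92 mod 46), so (23,-92,125)→(23,0,33)
g: reduced (well bottom): (23,0,33) with a≤c, −a<b≤a
reduced forms (23, 0, 33) vs (23, 0, 33) ⇒ equivalent

yes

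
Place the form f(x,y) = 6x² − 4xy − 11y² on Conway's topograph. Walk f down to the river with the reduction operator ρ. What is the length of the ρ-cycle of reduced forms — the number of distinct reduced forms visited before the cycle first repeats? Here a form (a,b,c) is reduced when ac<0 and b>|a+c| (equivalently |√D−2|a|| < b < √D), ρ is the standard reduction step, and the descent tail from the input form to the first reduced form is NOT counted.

D = 280, ⌊√D⌋ = 16
descent: ρ → (-11,4,6)
descent: ρ → (6,8,-9)  [lands on river]
river: ρ → (-9,10,5)
river: ρ → (5,10,-9)
river: ρ → (-9,8,6)
river: ρ → (6,16,-1)
river: ρ → (-1,16,6)
ρ-cycle length = 6 (tail of 2 descent steps not counted)

6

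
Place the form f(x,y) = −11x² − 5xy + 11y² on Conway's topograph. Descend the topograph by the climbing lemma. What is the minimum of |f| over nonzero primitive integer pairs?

descent: ρ → (11,5,-11)  [lands on river]
river: ρ → (-11,17,5)
river: ρ → (5,13,-17)
river: ρ → (-17,21,1)
river: ρ → (1,21,-17)
river: ρ → (-17,13,5)
river: ρ → (5,17,-11)
river: ρ → (-11,5,11)
river: ρ → (11,17,-5)
river: ρ → (-5,13,17)
river: ρ → (17,21,-1)
river: ρ → (-1,21,17)
river: ρ → (17,13,-5)
river: ρ → (-5,17,11)
closes: descent 1, river 14
min |a| on river = 1

1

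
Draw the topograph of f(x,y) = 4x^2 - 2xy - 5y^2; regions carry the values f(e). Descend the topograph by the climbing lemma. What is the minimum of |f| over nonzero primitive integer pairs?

descent: ρ → (-5,2,4)  [lands on river]
river: ρ → (4,6,-3)
river: ρ → (-3,6,4)
river: ρ → (4,2,-5)
river: ρ → (-5,8,1)
river: ρ → (1,8,-5)
closes: descent 1, river 6
min |a| on river = 1

1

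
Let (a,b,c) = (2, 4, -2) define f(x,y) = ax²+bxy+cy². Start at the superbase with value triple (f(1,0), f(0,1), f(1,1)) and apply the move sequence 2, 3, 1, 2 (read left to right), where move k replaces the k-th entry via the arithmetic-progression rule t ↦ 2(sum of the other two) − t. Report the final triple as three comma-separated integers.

start (2,-2,4) = (f(1,0),f(0,1),f(1,1))
replace slot 2: 2·(2+4) − (-2) = 14 → (2,14,4)
replace slot 3: 2·(2+14) − 4 = 28 → (2,14,28)
replace slot 1: 2·(14+28) − 2 = 82 → (82,14,28)
replace slot 2: 2·(82+28) − 14 = 206 → (82,206,28)

82,206,28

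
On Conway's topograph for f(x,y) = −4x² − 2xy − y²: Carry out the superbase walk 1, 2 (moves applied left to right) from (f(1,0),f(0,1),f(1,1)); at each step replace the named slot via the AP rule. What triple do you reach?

start (-4,-1,-7) = (f(1,0),f(0,1),f(1,1))
replace slot 1: 2·((-1)+(-7)) − (-4) = -12 → (-12,-1,-7)
replace slot 2: 2·((-12)+(-7)) − (-1) = -37 → (-12,-37,-7)

-12,-37,-7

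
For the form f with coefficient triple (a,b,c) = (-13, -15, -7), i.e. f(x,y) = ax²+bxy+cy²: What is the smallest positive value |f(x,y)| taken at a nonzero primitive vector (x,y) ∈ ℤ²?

translate: b→-11 (≡15 mod 26), so (13,15,7)→(13,-11,5)
flip: (13,-11,5)→(5,11,13)
translate: b→1 (≡11 mod 10), so (5,11,13)→(5,1,7)
reduced (well bottom): (5,1,7) with a≤c, −a<b≤a
well minimum |f| = |-5| = 5 (negative-definite)

5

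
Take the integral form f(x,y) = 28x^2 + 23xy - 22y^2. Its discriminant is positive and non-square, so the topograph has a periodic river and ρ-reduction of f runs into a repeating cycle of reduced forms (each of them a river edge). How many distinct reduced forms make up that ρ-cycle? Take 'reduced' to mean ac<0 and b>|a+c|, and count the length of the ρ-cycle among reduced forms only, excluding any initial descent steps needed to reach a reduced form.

D = 2993, ⌊√D⌋ = 54
river: ρ → (-22,21,29)
river: ρ → (29,37,-14)
river: ρ → (-14,47,14)
river: ρ → (14,37,-29)
river: ρ → (-29,21,22)
river: ρ → (22,23,-28)
river: ρ → (-28,33,17)
river: ρ → (17,35,-26)
river: ρ → (-26,17,26)
river: ρ → (26,35,-17)
river: ρ → (-17,33,28)
river: ρ → (28,23,-22)
ρ-cycle length = 12 (tail of 0 descent steps not counted)

12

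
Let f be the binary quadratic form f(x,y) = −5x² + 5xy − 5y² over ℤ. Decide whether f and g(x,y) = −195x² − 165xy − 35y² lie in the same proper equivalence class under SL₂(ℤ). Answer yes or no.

D₁ = -75, D₂ = -75
f is negative-definite; reduce −f:
−f: translate: b→5 (≡-5 mod 10), so (5,-5,5)→(5,5,5)
−f: reduced (well bottom): (5,5,5) with a≤c, −a<b≤a
flip sign back: reduced form of f is (-5,-5,-5)
g is negative-definite; reduce −g:
−g: flip: (195,165,35)→(35,-165,195)
−g: translate: b→-25 (≡-165 mod 70), so (35,-165,195)→(35,-25,5)
−g: flip: (35,-25,5)→(5,25,35)
−g: translate: b→5 (≡25 mod 10), so (5,25,35)→(5,5,5)
−g: reduced (well bottom): (5,5,5) with a≤c, −a<b≤a
flip sign back: reduced form of g is (-5,-5,-5)
reduced forms (-5, -5, -5) vs (-5, -5, -5) ⇒ equivalent

yes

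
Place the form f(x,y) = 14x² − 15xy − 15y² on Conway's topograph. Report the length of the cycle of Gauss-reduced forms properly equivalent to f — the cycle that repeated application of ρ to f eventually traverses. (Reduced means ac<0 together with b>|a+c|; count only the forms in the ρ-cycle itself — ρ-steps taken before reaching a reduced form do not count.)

D = 1065, ⌊√D⌋ = 32
descent: ρ → (-15,15,14)  [lands on river]
river: ρ → (14,13,-16)
river: ρ → (-16,19,11)
river: ρ → (11,25,-10)
river: ρ → (-10,15,21)
river: ρ → (21,27,-4)
river: ρ → (-4,29,14)
river: ρ → (14,27,-6)
river: ρ → (-6,21,26)
river: ρ → (26,31,-1)
river: ρ → (-1,31,26)
river: ρ → (26,21,-6)
river: ρ → (-6,27,14)
river: ρ → (14,29,-4)
river: ρ → (-4,27,21)
river: ρ → (21,15,-10)
river: ρ → (-10,25,11)
river: ρ → (11,19,-16)
river: ρ → (-16,13,14)
river: ρ → (14,15,-15)
ρ-cycle length = 20 (tail of 1 descent step not counted)

20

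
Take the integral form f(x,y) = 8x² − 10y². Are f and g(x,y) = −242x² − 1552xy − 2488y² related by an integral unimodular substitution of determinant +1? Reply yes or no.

D₁ = 320, D₂ = 320
river cycle of f (length 2): (8, 16, -2), (-2, 16, 8)
river cycle of g (length 2): (8, 16, -2), (-2, 16, 8)
cycles coincide ⇒ equivalent

yes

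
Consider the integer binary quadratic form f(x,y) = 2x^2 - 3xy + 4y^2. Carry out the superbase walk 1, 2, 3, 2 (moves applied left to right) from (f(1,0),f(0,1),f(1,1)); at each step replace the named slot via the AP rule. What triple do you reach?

start (2,4,3) = (f(1,0),f(0,1),f(1,1))
replace slot 1: 2·(4+3) − 2 = 12 → (12,4,3)
replace slot 2: 2·(12+3) − 4 = 26 → (12,26,3)
replace slot 3: 2·(12+26) − 3 = 73 → (12,26,73)
replace slot 2: 2·(12+73) − 26 = 144 → (12,144,73)

12,144,73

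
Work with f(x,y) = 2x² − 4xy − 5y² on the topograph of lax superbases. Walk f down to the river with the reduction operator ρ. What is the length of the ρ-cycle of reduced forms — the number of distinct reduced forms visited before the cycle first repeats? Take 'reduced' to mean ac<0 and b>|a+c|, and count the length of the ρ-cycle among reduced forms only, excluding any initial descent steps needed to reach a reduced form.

D = 56, ⌊√D⌋ = 7
descent: ρ → (-5,4,2)  [lands on river]
river: ρ → (2,4,-5)
river: ρ → (-5,6,1)
river: ρ → (1,6,-5)
ρ-cycle length = 4 (tail of 1 descent step not counted)

4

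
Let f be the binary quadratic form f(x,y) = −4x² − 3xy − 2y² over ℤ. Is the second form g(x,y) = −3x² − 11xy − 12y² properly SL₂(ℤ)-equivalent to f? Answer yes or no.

D₁ = -23, D₂ = -23
f is negative-definite; reduce −f:
−f: flip: (4,3,2)→(2,-3,4)
−f: translate: b→1 (≡-3 mod 4), so (2,-3,4)→(2,1,3)
−f: reduced (well bottom): (2,1,3) with a≤c, −a<b≤a
flip sign back: reduced form of f is (-2,-1,-3)
g is negative-definite; reduce −g:
−g: translate: b→-1 (≡11 mod 6), so (3,11,12)→(3,-1,2)
−g: flip: (3,-1,2)→(2,1,3)
−g: reduced (well bottom): (2,1,3) with a≤c, −a<b≤a
flip sign back: reduced form of g is (-2,-1,-3)
reduced forms (-2, -1, -3) vs (-2, -1, -3) ⇒ equivalent

yes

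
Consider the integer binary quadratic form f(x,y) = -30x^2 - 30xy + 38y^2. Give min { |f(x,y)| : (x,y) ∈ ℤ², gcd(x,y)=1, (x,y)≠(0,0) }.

descent: ρ → (38,30,-30)  [lands on river]
river: ρ → (-30,30,38)
river: ρ → (38,46,-22)
river: ρ → (-22,42,42)
river: ρ → (42,42,-22)
river: ρ → (-22,46,38)
closes: descent 1, river 6
min |a| on river = 22

22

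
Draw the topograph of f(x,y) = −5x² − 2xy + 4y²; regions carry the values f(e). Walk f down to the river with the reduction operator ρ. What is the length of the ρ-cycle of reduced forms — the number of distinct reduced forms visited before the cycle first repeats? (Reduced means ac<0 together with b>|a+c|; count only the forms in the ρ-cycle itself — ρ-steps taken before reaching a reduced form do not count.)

D = 84, ⌊√D⌋ = 9
descent: ρ → (4,2,-5)  [lands on river]
river: ρ → (-5,8,1)
river: ρ → (1,8,-5)
river: ρ → (-5,2,4)
river: ρ → (4,6,-3)
river: ρ → (-3,6,4)
ρ-cycle length = 6 (tail of 1 descent step not counted)

6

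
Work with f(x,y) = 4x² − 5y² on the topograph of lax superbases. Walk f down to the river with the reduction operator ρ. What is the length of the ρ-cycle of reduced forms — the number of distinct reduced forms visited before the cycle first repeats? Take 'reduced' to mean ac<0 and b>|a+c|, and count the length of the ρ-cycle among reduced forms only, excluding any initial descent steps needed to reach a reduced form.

D = 80, ⌊√D⌋ = 8
descent: ρ → (-5,0,4)
descent: ρ → (4,8,-1)  [lands on river]
river: ρ → (-1,8,4)
ρ-cycle length = 2 (tail of 2 descent steps not counted)

2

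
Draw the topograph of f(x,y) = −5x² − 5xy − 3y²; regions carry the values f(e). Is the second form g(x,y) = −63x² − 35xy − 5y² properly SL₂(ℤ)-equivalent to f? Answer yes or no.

D₁ = -35, D₂ = -35
f is negative-definite; reduce −f:
−f: flip: (5,5,3)→(3,-5,5)
−f: translate: b→1 (≡-5 mod 6), so (3,-5,5)→(3,1,3)
−f: reduced (well bottom): (3,1,3) with a≤c, −a<b≤a
flip sign back: reduced form of f is (-3,-1,-3)
g is negative-definite; reduce −g:
−g: flip: (63,35,5)→(5,-35,63)
−g: translate: b→5 (≡-35 mod 10), so (5,-35,63)→(5,5,3)
−g: flip: (5,5,3)→(3,-5,5)
−g: translate: b→1 (≡-5 mod 6), so (3,-5,5)→(3,1,3)
−g: reduced (well bottom): (3,1,3) with a≤c, −a<b≤a
flip sign back: reduced form of g is (-3,-1,-3)
reduced forms (-3, -1, -3) vs (-3, -1, -3) ⇒ equivalent

yes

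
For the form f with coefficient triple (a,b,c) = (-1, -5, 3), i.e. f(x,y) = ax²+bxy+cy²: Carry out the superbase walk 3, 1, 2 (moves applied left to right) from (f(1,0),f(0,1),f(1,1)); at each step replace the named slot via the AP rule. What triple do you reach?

start (-1,3,-3) = (f(1,0),f(0,1),f(1,1))
replace slot 3: 2·((-1)+3) − (-3) = 7 → (-1,3,7)
replace slot 1: 2·(3+7) − (-1) = 21 → (21,3,7)
replace slot 2: 2·(21+7) − 3 = 53 → (21,53,7)

21,53,7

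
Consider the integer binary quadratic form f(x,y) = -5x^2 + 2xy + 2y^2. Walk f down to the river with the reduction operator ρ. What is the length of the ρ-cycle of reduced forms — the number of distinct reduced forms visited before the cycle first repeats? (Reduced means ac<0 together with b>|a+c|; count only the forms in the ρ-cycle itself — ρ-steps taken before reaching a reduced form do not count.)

D = 44, ⌊√D⌋ = 6
descent: ρ → (2,6,-1)  [lands on river]
river: ρ → (-1,6,2)
ρ-cycle length = 2 (tail of 1 descent step not counted)

2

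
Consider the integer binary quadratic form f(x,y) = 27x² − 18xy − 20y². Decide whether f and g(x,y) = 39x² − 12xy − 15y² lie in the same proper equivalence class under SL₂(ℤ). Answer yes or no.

D₁ = 2484, D₂ = 2484
river cycle of f (length 10): (-20, 18, 27), (27, 36, -11), (-11, 30, 36), (36, 42, -5), (-5, 48, 9), (9, 42, -20), (-20, 38, 13), (13, 40, -17), (-17, 28, 25), (25, 22, -20)
river cycle of g (length 8): (-15, 42, 12), (12, 30, -33), (-33, 36, 9), (9, 36, -33), (-33, 30, 12), (12, 42, -15), (-15, 48, 3), (3, 48, -15)
cycles differ ⇒ inequivalent

no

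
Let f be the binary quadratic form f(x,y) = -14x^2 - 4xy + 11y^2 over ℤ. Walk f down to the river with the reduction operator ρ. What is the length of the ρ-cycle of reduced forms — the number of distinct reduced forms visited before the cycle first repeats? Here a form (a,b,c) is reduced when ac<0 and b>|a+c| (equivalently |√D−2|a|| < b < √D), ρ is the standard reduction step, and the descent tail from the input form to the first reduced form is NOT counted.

D = 632, ⌊√D⌋ = 25
descent: ρ → (11,4,-14)  [lands on river]
river: ρ → (-14,24,1)
river: ρ → (1,24,-14)
river: ρ → (-14,4,11)
river: ρ → (11,18,-7)
river: ρ → (-7,24,2)
river: ρ → (2,24,-7)
river: ρ → (-7,18,11)
ρ-cycle length = 8 (tail of 1 descent step not counted)

8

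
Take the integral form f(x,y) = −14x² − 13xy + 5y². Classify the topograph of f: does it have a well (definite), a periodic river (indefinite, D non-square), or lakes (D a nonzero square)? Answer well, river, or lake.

D = b²−4ac = (-13)² − 4·(-14)·5 = 449
D > 0 non-square ⇒ indefinite ⇒ periodic river

river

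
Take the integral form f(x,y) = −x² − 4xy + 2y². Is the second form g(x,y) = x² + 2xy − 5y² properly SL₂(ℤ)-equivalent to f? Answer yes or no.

D₁ = 24, D₂ = 24
river cycle of f (length 2): (2, 4, -1), (-1, 4, 2)
river cycle of g (length 2): (1, 4, -2), (-2, 4, 1)
cycles differ ⇒ inequivalent

no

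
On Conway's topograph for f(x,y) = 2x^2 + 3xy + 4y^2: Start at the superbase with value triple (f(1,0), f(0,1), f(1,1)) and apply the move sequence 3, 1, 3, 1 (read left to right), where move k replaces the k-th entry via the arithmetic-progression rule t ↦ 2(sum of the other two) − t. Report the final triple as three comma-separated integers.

start (2,4,9) = (f(1,0),f(0,1),f(1,1))
replace slot 3: 2·(2+4) − 9 = 3 → (2,4,3)
replace slot 1: 2·(4+3) − 2 = 12 → (12,4,3)
replace slot 3: 2·(12+4) − 3 = 29 → (12,4,29)
replace slot 1: 2·(4+29) − 12 = 54 → (54,4,29)

54,4,29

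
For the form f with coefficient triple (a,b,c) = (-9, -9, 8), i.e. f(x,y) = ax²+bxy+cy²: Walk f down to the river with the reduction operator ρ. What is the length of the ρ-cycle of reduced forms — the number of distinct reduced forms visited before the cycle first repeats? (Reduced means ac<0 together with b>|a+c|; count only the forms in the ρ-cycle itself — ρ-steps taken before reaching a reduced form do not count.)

D = 369, ⌊√D⌋ = 19
descent: ρ → (8,9,-9)  [lands on river]
river: ρ → (-9,9,8)
river: ρ → (8,7,-10)
river: ρ → (-10,13,5)
river: ρ → (5,17,-4)
river: ρ → (-4,15,9)
river: ρ → (9,3,-10)
river: ρ → (-10,17,2)
river: ρ → (2,19,-1)
river: ρ → (-1,19,2)
river: ρ → (2,17,-10)
river: ρ → (-10,3,9)
river: ρ → (9,15,-4)
river: ρ → (-4,17,5)
river: ρ → (5,13,-10)
river: ρ → (-10,7,8)
ρ-cycle length = 16 (tail of 1 descent step not counted)

16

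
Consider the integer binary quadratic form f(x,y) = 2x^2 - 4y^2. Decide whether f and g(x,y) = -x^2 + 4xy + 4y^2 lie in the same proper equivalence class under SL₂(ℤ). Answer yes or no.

D₁ = 32, D₂ = 32
river cycle of f (length 2): (2, 4, -2), (-2, 4, 2)
river cycle of g (length 2): (4, 4, -1), (-1, 4, 4)
cycles differ ⇒ inequivalent

no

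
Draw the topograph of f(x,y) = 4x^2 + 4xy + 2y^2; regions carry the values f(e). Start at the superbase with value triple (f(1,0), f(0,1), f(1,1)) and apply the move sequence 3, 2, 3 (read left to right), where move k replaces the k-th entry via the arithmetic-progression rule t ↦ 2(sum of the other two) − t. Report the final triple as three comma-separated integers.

start (4,2,10) = (f(1,0),f(0,1),f(1,1))
replace slot 3: 2·(4+2) − 10 = 2 → (4,2,2)
replace slot 2: 2·(4+2) − 2 = 10 → (4,10,2)
replace slot 3: 2·(4+10) − 2 = 26 → (4,10,26)

4,10,26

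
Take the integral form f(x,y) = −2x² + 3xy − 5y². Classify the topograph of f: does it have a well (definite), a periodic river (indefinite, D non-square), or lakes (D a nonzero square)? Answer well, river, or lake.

D = b²−4ac = 3² − 4·(-2)·(-5) = -31
D < 0 ⇒ definite ⇒ every region one sign ⇒ single well

well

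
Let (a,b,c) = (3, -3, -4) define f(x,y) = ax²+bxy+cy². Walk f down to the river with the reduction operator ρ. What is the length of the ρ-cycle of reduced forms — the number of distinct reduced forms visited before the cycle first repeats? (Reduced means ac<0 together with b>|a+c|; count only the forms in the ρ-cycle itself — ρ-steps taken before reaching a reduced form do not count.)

D = 57, ⌊√D⌋ = 7
descent: ρ → (-4,3,3)  [lands on river]
river: ρ → (3,3,-4)
river: ρ → (-4,5,2)
river: ρ → (2,7,-1)
river: ρ → (-1,7,2)
river: ρ → (2,5,-4)
ρ-cycle length = 6 (tail of 1 descent step not counted)

6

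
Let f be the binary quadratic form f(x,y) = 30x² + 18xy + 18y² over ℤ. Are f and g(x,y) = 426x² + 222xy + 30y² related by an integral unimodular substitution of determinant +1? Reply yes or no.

D₁ = -1836, D₂ = -1836
f: flip: (30,18,18)→(18,-18,30)
f: translate: b→18 (≡-18 mod 36), so (18,-18,30)→(18,18,30)
f: reduced (well bottom): (18,18,30) with a≤c, −a<b≤a
g: flip: (426,222,30)→(30,-222,426)
g: translate: b→18 (≡-222 mod 60), so (30,-222,426)→(30,18,18)
g: flip: (30,18,18)→(18,-18,30)
g: translate: b→18 (≡-18 mod 36), so (18,-18,30)→(18,18,30)
g: reduced (well bottom): (18,18,30) with a≤c, −a<b≤a
reduced forms (18, 18, 30) vs (18, 18, 30) ⇒ equivalent

yes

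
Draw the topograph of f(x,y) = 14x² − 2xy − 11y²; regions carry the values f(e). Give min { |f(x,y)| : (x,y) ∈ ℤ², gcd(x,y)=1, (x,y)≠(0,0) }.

descent: ρ → (-11,24,1)  [lands on river]
river: ρ → (1,24,-11)
river: ρ → (-11,20,5)
river: ρ → (5,20,-11)
closes: descent 1, river 4
min |a| on river = 1

1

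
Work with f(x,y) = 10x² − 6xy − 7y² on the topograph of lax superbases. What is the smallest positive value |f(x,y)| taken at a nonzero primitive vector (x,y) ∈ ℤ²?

descent: ρ → (-7,6,10)  [lands on river]
river: ρ → (10,14,-3)
river: ρ → (-3,16,5)
river: ρ → (5,14,-6)
river: ρ → (-6,10,9)
river: ρ → (9,8,-7)
closes: descent 1, river 6
min |a| on river = 3

3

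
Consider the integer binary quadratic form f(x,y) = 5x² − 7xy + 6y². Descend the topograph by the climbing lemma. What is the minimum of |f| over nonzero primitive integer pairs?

translate: b→3 (≡-7 mod 10), so (5,-7,6)→(5,3,4)
flip: (5,3,4)→(4,-3,5)
reduced (well bottom): (4,-3,5) with a≤c, −a<b≤a
well minimum = a = 4

4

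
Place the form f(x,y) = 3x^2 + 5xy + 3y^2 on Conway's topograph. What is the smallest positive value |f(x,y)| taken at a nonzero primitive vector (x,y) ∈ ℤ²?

translate: b→-1 (≡5 mod 6), so (3,5,3)→(3,-1,1)
flip: (3,-1,1)→(1,1,3)
reduced (well bottom): (1,1,3) with a≤c, −a<b≤a
well minimum = a = 1

1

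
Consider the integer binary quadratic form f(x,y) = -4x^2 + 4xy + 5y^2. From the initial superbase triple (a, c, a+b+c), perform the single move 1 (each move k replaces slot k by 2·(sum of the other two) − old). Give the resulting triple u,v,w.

start (-4,5,5) = (f(1,0),f(0,1),f(1,1))
replace slot 1: 2·(5+5) − (-4) = 24 → (24,5,5)

24,5,5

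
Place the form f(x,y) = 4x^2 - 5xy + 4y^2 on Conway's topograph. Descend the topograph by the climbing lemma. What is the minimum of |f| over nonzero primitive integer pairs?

translate: b→3 (≡-5 mod 8), so (4,-5,4)→(4,3,3)
flip: (4,3,3)→(3,-3,4)
translate: b→3 (≡-3 mod 6), so (3,-3,4)→(3,3,4)
reduced (well bottom): (3,3,4) with a≤c, −a<b≤a
well minimum = a = 3

3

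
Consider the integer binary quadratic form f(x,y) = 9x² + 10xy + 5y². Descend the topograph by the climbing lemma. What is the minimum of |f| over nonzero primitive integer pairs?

translate: b→-8 (≡10 mod 18), so (9,10,5)→(9,-8,4)
flip: (9,-8,4)→(4,8,9)
translate: b→0 (≡8 mod 8), so (4,8,9)→(4,0,5)
reduced (well bottom): (4,0,5) with a≤c, −a<b≤a
well minimum = a = 4

4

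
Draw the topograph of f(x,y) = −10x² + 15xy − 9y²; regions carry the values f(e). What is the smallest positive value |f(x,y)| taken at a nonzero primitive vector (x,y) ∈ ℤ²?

translate: b→5 (≡-15 mod 20), so (10,-15,9)→(10,5,4)
flip: (10,5,4)→(4,-5,10)
translate: b→3 (≡-5 mod 8), so (4,-5,10)→(4,3,9)
reduced (well bottom): (4,3,9) with a≤c, −a<b≤a
well minimum |f| = |-4| = 4 (negative-definite)

4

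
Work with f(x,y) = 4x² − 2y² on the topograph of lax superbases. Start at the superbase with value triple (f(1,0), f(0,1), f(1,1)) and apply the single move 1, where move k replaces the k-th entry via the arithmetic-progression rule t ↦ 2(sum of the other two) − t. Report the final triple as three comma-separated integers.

start (4,-2,2) = (f(1,0),f(0,1),f(1,1))
replace slot 1: 2·((-2)+2) − 4 = -4 → (-4,-2,2)

-4,-2,2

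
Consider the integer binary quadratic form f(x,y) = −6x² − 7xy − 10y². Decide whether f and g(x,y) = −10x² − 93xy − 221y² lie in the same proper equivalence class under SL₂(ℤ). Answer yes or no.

D₁ = -191, D₂ = -191
f is negative-definite; reduce −f:
−f: translate: b→-5 (≡7 mod 12), so (6,7,10)→(6,-5,9)
−f: reduced (well bottom): (6,-5,9) with a≤c, −a<b≤a
flip sign back: reduced form of f is (-6,5,-9)
g is negative-definite; reduce −g:
−g: translate: b→-7 (≡93 mod 20), so (10,93,221)→(10,-7,6)
−g: flip: (10,-7,6)→(6,7,10)
−g: translate: b→-5 (≡7 mod 12), so (6,7,10)→(6,-5,9)
−g: reduced (well bottom): (6,-5,9) with a≤c, −a<b≤a
flip sign back: reduced form of g is (-6,5,-9)
reduced forms (-6, 5, -9) vs (-6, 5, -9) ⇒ equivalent

yes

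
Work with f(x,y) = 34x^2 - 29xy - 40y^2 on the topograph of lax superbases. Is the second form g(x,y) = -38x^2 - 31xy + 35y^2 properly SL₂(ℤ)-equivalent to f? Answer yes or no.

D₁ = 6281, D₂ = 6281
river cycle of f (length 76): (-40, 29, 34), (34, 39, -35), (-35, 31, 38), (38, 45, -28), (-28, 67, 16), (16, 61, -40), (-40, 19, 37), (37, 55, -22), (-22, 77, 4), (4, 75, -41), … (66 more)
river cycle of g (length 76): (35, 31, -38), (-38, 45, 28), (28, 67, -16), (-16, 61, 40), (40, 19, -37), (-37, 55, 22), (22, 77, -4), (-4, 75, 41), (41, 7, -38), (-38, 69, 10), … (66 more)
cycles differ ⇒ inequivalent

no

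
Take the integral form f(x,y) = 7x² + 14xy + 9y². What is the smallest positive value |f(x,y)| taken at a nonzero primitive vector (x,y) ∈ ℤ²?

translate: b→0 (≡14 mod 14), so (7,14,9)→(7,0,2)
flip: (7,0,2)→(2,0,7)
reduced (well bottom): (2,0,7) with a≤c, −a<b≤a
well minimum = a = 2

2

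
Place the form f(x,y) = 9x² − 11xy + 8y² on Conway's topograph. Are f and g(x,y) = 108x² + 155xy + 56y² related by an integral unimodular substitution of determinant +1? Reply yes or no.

D₁ = -167, D₂ = -167
f: translate: b→7 (≡-11 mod 18), so (9,-11,8)→(9,7,6)
f: flip: (9,7,6)→(6,-7,9)
f: translate: b→5 (≡-7 mod 12), so (6,-7,9)→(6,5,8)
f: reduced (well bottom): (6,5,8) with a≤c, −a<b≤a
g: translate: b→-61 (≡155 mod 216), so (108,155,56)→(108,-61,9)
g: flip: (108,-61,9)→(9,61,108)
g: translate: b→7 (≡61 mod 18), so (9,61,108)→(9,7,6)
g: flip: (9,7,6)→(6,-7,9)
g: translate: b→5 (≡-7 mod 12), so (6,-7,9)→(6,5,8)
g: reduced (well bottom): (6,5,8) with a≤c, −a<b≤a
reduced forms (6, 5, 8) vs (6, 5, 8) ⇒ equivalent

yes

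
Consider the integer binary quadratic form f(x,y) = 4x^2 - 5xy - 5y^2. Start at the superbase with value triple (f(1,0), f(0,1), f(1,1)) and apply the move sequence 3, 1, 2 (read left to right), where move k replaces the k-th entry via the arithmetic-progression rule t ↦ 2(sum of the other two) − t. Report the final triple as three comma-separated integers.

start (4,-5,-6) = (f(1,0),f(0,1),f(1,1))
replace slot 3: 2·(4+(-5)) − (-6) = 4 → (4,-5,4)
replace slot 1: 2·((-5)+4) − 4 = -6 → (-6,-5,4)
replace slot 2: 2·((-6)+4) − (-5) = 1 → (-6,1,4)

-6,1,4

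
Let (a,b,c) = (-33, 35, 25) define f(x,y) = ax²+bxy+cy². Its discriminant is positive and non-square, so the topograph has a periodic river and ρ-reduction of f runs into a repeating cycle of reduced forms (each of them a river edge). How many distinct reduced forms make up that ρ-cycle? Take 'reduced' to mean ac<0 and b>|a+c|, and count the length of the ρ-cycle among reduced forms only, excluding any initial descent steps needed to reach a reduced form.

D = 4525, ⌊√D⌋ = 67
river: ρ → (25,65,-3)
river: ρ → (-3,67,3)
river: ρ → (3,65,-25)
river: ρ → (-25,35,33)
river: ρ → (33,31,-27)
river: ρ → (-27,23,37)
river: ρ → (37,51,-13)
river: ρ → (-13,53,33)
river: ρ → (33,13,-33)
river: ρ → (-33,53,13)
river: ρ → (13,51,-37)
river: ρ → (-37,23,27)
river: ρ → (27,31,-33)
river: ρ → (-33,35,25)
ρ-cycle length = 14 (tail of 0 descent steps not counted)

14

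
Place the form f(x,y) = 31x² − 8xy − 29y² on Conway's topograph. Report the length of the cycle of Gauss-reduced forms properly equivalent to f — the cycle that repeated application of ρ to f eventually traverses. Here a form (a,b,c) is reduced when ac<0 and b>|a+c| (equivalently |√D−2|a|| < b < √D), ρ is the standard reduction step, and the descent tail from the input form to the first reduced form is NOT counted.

D = 3660, ⌊√D⌋ = 60
descent: ρ → (-29,8,31)  [lands on river]
river: ρ → (31,54,-6)
river: ρ → (-6,54,31)
river: ρ → (31,8,-29)
river: ρ → (-29,50,10)
river: ρ → (10,50,-29)
ρ-cycle length = 6 (tail of 1 descent step not counted)

6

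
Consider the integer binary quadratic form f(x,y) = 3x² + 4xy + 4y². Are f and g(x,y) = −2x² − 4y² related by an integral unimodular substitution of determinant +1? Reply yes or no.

D₁ = -32, D₂ = -32
f: translate: b→-2 (≡4 mod 6), so (3,4,4)→(3,-2,3)
f: flip: (3,-2,3)→(3,2,3)
f: reduced (well bottom): (3,2,3) with a≤c, −a<b≤a
g is negative-definite; reduce −g:
−g: reduced (well bottom): (2,0,4) with a≤c, −a<b≤a
flip sign back: reduced form of g is (-2,0,-4)
reduced forms (3, 2, 3) vs (-2, 0, -4) ⇒ inequivalent

no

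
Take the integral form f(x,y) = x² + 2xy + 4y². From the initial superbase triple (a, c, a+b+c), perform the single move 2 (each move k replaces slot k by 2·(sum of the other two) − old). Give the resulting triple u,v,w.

start (1,4,7) = (f(1,0),f(0,1),f(1,1))
replace slot 2: 2·(1+7) − 4 = 12 → (1,12,7)

1,12,7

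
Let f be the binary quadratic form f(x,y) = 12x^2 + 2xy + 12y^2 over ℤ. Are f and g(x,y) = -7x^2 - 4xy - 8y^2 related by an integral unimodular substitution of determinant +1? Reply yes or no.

D₁ = -572, D₂ = -208
discriminants differ ⇒ not SL₂(ℤ)-equivalent

no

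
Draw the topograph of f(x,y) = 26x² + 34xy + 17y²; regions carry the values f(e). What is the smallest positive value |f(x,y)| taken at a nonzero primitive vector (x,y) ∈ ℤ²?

translate: b→-18 (≡34 mod 52), so (26,34,17)→(26,-18,9)
flip: (26,-18,9)→(9,18,26)
translate: b→0 (≡18 mod 18), so (9,18,26)→(9,0,17)
reduced (well bottom): (9,0,17) with a≤c, −a<b≤a
well minimum = a = 9

9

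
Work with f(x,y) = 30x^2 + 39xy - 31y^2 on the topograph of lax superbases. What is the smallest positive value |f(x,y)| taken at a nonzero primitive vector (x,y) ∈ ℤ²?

river: ρ → (-31,23,38)
river: ρ → (38,53,-16)
river: ρ → (-16,43,53)
river: ρ → (53,63,-6)
river: ρ → (-6,69,20)
river: ρ → (20,51,-33)
river: ρ → (-33,15,38)
river: ρ → (38,61,-10)
river: ρ → (-10,59,44)
river: ρ → (44,29,-25)
river: ρ → (-25,71,2)
river: ρ → (2,69,-60)
river: ρ → (-60,51,11)
river: ρ → (11,59,-40)
river: ρ → (-40,21,30)
river: ρ → (30,39,-31)
closes: descent 0, river 16
min |a| on river = 2

2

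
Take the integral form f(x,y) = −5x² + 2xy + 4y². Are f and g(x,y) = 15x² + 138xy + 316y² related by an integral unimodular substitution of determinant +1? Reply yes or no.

D₁ = 84, D₂ = 84
river cycle of f (length 6): (4, 6, -3), (-3, 6, 4), (4, 2, -5), (-5, 8, 1), (1, 8, -5), (-5, 2, 4)
river cycle of g (length 6): (1, 8, -5), (-5, 2, 4), (4, 6, -3), (-3, 6, 4), (4, 2, -5), (-5, 8, 1)
cycles coincide ⇒ equivalent

yes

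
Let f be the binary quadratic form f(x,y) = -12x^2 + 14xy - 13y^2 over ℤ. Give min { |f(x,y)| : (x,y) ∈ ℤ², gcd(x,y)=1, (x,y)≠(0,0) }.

translate: b→10 (≡-14 mod 24), so (12,-14,13)→(12,10,11)
flip: (12,10,11)→(11,-10,12)
reduced (well bottom): (11,-10,12) with a≤c, −a<b≤a
well minimum |f| = |-11| = 11 (negative-definite)

11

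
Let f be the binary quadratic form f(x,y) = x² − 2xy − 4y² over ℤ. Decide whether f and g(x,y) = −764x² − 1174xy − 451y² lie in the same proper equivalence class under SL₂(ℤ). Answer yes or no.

D₁ = 20, D₂ = 20
river cycle of f (length 2): (1, 4, -1), (-1, 4, 1)
river cycle of g (length 2): (1, 4, -1), (-1, 4, 1)
cycles coincide ⇒ equivalent

yes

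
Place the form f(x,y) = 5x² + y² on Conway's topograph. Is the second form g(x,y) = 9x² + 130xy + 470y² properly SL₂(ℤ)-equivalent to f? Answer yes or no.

D₁ = -20, D₂ = -20
f: flip: (5,0,1)→(1,0,5)
f: reduced (well bottom): (1,0,5) with a≤c, −a<b≤a
g: translate: b→4 (≡130 mod 18), so (9,130,470)→(9,4,1)
g: flip: (9,4,1)→(1,-4,9)
g: translate: b→0 (≡-4 mod 2), so (1,-4,9)→(1,0,5)
g: reduced (well bottom): (1,0,5) with a≤c, −a<b≤a
reduced forms (1, 0, 5) vs (1, 0, 5) ⇒ equivalent

yes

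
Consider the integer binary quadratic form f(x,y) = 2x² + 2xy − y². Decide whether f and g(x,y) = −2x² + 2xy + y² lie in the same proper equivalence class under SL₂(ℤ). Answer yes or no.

D₁ = 12, D₂ = 12
river cycle of f (length 2): (-1, 2, 2), (2, 2, -1)
river cycle of g (length 2): (1, 2, -2), (-2, 2, 1)
cycles differ ⇒ inequivalent

no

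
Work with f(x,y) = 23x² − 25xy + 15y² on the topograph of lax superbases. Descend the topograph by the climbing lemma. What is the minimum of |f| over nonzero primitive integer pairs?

translate: b→21 (≡-25 mod 46), so (23,-25,15)→(23,21,13)
flip: (23,21,13)→(13,-21,23)
translate: b→5 (≡-21 mod 26), so (13,-21,23)→(13,5,15)
reduced (well bottom): (13,5,15) with a≤c, −a<b≤a
well minimum = a = 13

13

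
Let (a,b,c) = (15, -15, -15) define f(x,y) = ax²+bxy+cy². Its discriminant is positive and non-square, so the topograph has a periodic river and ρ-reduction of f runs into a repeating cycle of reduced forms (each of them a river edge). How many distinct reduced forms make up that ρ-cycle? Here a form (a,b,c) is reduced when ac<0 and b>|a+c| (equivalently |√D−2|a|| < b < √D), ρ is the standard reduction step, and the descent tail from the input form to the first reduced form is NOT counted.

D = 1125, ⌊√D⌋ = 33
descent: ρ → (-15,15,15)  [lands on river]
river: ρ → (15,15,-15)
ρ-cycle length = 2 (tail of 1 descent step not counted)

2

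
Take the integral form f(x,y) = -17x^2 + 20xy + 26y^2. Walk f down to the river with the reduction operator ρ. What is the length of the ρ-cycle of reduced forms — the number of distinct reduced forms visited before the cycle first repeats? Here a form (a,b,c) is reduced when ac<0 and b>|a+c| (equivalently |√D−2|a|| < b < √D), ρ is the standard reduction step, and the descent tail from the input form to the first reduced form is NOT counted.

D = 2168, ⌊√D⌋ = 46
river: ρ → (26,32,-11)
river: ρ → (-11,34,23)
river: ρ → (23,12,-22)
river: ρ → (-22,32,13)
river: ρ → (13,46,-1)
river: ρ → (-1,46,13)
river: ρ → (13,32,-22)
river: ρ → (-22,12,23)
river: ρ → (23,34,-11)
river: ρ → (-11,32,26)
river: ρ → (26,20,-17)
river: ρ → (-17,14,29)
river: ρ → (29,44,-2)
river: ρ → (-2,44,29)
river: ρ → (29,14,-17)
river: ρ → (-17,20,26)
ρ-cycle length = 16 (tail of 0 descent steps not counted)

16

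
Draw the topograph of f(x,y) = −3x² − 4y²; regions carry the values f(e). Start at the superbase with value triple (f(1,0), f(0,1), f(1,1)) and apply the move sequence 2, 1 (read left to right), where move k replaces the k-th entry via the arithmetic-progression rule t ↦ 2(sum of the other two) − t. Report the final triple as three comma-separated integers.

start (-3,-4,-7) = (f(1,0),f(0,1),f(1,1))
replace slot 2: 2·((-3)+(-7)) − (-4) = -16 → (-3,-16,-7)
replace slot 1: 2·((-16)+(-7)) − (-3) = -43 → (-43,-16,-7)

-43,-16,-7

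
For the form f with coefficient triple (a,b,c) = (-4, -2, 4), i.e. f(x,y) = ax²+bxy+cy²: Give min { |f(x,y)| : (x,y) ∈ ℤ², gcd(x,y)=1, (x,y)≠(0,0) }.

descent: ρ → (4,2,-4)  [lands on river]
river: ρ → (-4,6,2)
river: ρ → (2,6,-4)
river: ρ → (-4,2,4)
river: ρ → (4,6,-2)
river: ρ → (-2,6,4)
closes: descent 1, river 6
min |a| on river = 2

2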